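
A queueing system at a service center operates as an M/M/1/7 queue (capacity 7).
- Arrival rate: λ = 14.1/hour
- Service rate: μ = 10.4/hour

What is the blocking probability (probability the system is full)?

ρ = λ/μ = 14.1/10.4 = 1.35577
P₀ = (1-ρ)/(1-ρ^(K+1)) = (1-1.35577)/(1-1.35577^8) = -0.3558/-10.4153 = 0.03416
P_K = P₀×ρ^K = 0.03416 × 1.35577^7 = 0.03416 × 8.4198 = 0.2876
Blocking probability = 28.76%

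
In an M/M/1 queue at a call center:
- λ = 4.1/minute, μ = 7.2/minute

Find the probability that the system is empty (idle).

ρ = λ/μ = 4.1/7.2 = 0.5694
P(0) = 1 - ρ = 1 - 0.5694 = 0.4306
The server is idle 43.06% of the time.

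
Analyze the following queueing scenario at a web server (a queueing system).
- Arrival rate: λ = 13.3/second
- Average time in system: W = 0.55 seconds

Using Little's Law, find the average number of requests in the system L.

Little's Law: L = λW
L = 13.3 × 0.55 = 7.3150 requests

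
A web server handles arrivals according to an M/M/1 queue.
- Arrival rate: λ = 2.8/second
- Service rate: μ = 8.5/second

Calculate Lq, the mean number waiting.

ρ = λ/μ = 2.8/8.5 = 0.3294
For M/M/1: Lq = λ²/(μ(μ-λ))
Lq = 7.84/(8.5 × 5.70)
Lq = 0.1618 requests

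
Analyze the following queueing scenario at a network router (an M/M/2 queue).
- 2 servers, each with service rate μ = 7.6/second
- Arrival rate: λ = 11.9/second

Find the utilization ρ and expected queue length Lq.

Traffic intensity: ρ = λ/(cμ) = 11.9/(2×7.6) = 0.7829
Since ρ = 0.7829 < 1, system is stable.
Offered load a = λ/μ = cρ = 11.9/7.6 = 1.5658
P₀ = [ Σₙ₌₀^1 aⁿ/n! + a^2/(2!(1-ρ)) ]⁻¹
Σ = a^0/0! + a^1/1! = 1.0000 + 1.5658 = 2.5658
a^2/(2!(1-ρ)) = 2.45170/(2 × 0.217105) = 5.6463
P₀ = 1/(2.5658 + 5.6463) = 0.1218
Lq = P₀·a^2·ρ / (2!(1-ρ)²) = 0.121771 × 2.45170 × 0.782895 / (2 × 0.0471347) = 2.4794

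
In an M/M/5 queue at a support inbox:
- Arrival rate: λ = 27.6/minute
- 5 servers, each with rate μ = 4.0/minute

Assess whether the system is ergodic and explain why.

Stability requires ρ = λ/(cμ) < 1
ρ = 27.6/(5 × 4.0) = 27.6/20.00 = 1.3800
Since 1.3800 ≥ 1, the system is UNSTABLE.
Need c > λ/μ = 27.6/4.0 = 6.90.
Minimum servers needed: c = 7.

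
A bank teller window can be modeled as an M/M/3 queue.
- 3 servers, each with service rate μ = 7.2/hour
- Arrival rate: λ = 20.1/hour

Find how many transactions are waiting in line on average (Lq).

Traffic intensity: ρ = λ/(cμ) = 20.1/(3×7.2) = 0.9306
Since ρ = 0.9306 < 1, system is stable.
Offered load a = λ/μ = cρ = 20.1/7.2 = 2.7917
P₀ = [ Σₙ₌₀^2 aⁿ/n! + a^3/(3!(1-ρ)) ]⁻¹
Σ = a^0/0! + a^1/1! + a^2/2! = 1.0000 + 2.7917 + 3.8967 = 7.6884
a^3/(3!(1-ρ)) = 21.75658/(6 × 0.06944444) = 52.2158
P₀ = 1/(7.6884 + 52.2158) = 0.01669
Lq = P₀·a^3·ρ / (3!(1-ρ)²) = 0.0166933 × 21.7566 × 0.930556 / (6 × 0.00482253) = 11.6802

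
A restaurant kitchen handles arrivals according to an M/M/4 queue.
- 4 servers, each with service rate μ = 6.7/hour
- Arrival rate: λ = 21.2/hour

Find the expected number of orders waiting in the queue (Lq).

Traffic intensity: ρ = λ/(cμ) = 21.2/(4×6.7) = 0.7910
Since ρ = 0.7910 < 1, system is stable.
Offered load a = λ/μ = cρ = 21.2/6.7 = 3.1642
P₀ = [ Σₙ₌₀^3 aⁿ/n! + a^4/(4!(1-ρ)) ]⁻¹
Σ = a^0/0! + a^1/1! + a^2/2! + a^3/3! = 1.0000 + 3.1642 + 5.0060 + 5.2800 = 14.4502
a^4/(4!(1-ρ)) = 100.2407/(24 × 0.208955) = 19.9885
P₀ = 1/(14.4502 + 19.9885) = 0.02904
Lq = P₀·a^4·ρ / (4!(1-ρ)²) = 0.0290371 × 100.2407 × 0.791045 / (24 × 0.0436623) = 2.1973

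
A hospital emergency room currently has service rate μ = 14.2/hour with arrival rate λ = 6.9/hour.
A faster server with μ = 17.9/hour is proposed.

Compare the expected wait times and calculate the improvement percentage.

System 1: ρ₁ = 6.9/14.2 = 0.4859, W₁ = 1/(14.2-6.9) = 0.1370
System 2: ρ₂ = 6.9/17.9 = 0.3855, W₂ = 1/(17.9-6.9) = 0.09091
Improvement: (W₁-W₂)/W₁ = (0.1370-0.09091)/0.1370 = 33.64%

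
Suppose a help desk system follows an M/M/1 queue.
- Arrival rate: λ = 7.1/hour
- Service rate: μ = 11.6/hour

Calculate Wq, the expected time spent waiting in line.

First, compute utilization: ρ = λ/μ = 7.1/11.6 = 0.6121
For M/M/1: Wq = λ/(μ(μ-λ))
Wq = 7.1/(11.6 × (11.6-7.1))
Wq = 7.1/(11.6 × 4.50)
Wq = 0.1360 hours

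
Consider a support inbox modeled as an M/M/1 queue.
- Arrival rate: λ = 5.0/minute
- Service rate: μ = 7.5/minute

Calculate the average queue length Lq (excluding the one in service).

ρ = λ/μ = 5.0/7.5 = 0.6667
For M/M/1: Lq = λ²/(μ(μ-λ))
Lq = 25.00/(7.5 × 2.50)
Lq = 1.3333 emails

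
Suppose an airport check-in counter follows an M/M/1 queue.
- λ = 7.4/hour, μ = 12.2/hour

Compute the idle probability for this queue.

ρ = λ/μ = 7.4/12.2 = 0.6066
P(0) = 1 - ρ = 1 - 0.6066 = 0.3934
The server is idle 39.34% of the time.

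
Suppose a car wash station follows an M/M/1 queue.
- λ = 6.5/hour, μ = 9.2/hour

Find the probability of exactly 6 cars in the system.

ρ = λ/μ = 6.5/9.2 = 0.7065
P(n) = (1-ρ)ρⁿ
P(6) = (1-0.7065) × 0.7065^6
P(6) = 0.29350 × 0.12436
P(6) = 0.03650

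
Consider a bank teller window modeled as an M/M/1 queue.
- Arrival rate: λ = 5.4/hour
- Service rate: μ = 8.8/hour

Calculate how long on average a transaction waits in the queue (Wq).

First, compute utilization: ρ = λ/μ = 5.4/8.8 = 0.6136
For M/M/1: Wq = λ/(μ(μ-λ))
Wq = 5.4/(8.8 × (8.8-5.4))
Wq = 5.4/(8.8 × 3.40)
Wq = 0.1805 hours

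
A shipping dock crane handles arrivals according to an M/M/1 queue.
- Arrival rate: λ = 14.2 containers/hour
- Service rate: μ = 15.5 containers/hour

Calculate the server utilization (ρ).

Server utilization: ρ = λ/μ
ρ = 14.2/15.5 = 0.9161
The server is busy 91.61% of the time.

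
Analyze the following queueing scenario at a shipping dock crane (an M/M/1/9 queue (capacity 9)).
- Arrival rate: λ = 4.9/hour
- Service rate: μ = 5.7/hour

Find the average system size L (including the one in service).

ρ = λ/μ = 4.9/5.7 = 0.85965
P₀ = (1-ρ)/(1-ρ^(K+1)) = (1-0.85965)/(1-0.85965^10) = 0.1403/0.7796 = 0.1800
P_K = P₀×ρ^K = 0.18003 × 0.85965^9 = 0.18003 × 0.25639 = 0.04616
L = ρ[1 - (K+1)ρ^K + Kρ^(K+1)] / [(1-ρ)(1-ρ^(K+1))]
L = 0.85965 × (1 - 10×0.2563864 + 9×0.2204026) / ((1 - 0.85965) × (1 - 0.2204026)) = 3.2979 containers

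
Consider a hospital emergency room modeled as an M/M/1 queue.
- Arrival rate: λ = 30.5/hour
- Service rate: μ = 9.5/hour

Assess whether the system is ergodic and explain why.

Stability requires ρ = λ/(cμ) < 1
ρ = 30.5/(1 × 9.5) = 30.5/9.50 = 3.2105
Since 3.2105 ≥ 1, the system is UNSTABLE.
Queue grows without bound. Need μ > λ = 30.5.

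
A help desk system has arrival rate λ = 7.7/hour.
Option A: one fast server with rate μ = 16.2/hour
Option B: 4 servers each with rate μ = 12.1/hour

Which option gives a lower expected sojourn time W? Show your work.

Option A: single server μ = 16.2 (M/M/1)
  ρ_A = 7.7/16.2 = 0.4753
  W_A = 1/(μ-λ) = 1/(16.2-7.7) = 1/8.50 = 0.1176

Option B: 4 servers μ = 12.1 (M/M/4)
  ρ_B = λ/(cμ) = 7.7/(4×12.1) = 0.1591
  Offered load a = λ/μ = cρ = 7.7/12.1 = 0.6364
  P₀ = [ Σₙ₌₀^3 aⁿ/n! + a^4/(4!(1-ρ)) ]⁻¹
  Σ = a^0/0! + a^1/1! + a^2/2! + a^3/3! = 1.0000 + 0.63636 + 0.20248 + 0.042950 = 1.8818
  a^4/(4!(1-ρ)) = 0.1640/(24 × 0.8409) = 0.008126
  P₀ = 1/(1.8818 + 0.008126) = 0.5291
  Lq = P₀·a^4·ρ / (4!(1-ρ)²) = 0.52912 × 0.16399 × 0.15909 / (24 × 0.70713) = 0.0008134
  Wq_B = Lq/λ = 0.0008134/7.7 = 0.0001056
  W_B = Wq_B + 1/μ = 0.0001056 + 0.08264 = 0.08275

Since W_B = 0.08275 < W_A = 0.1176, Option B (multiple servers) has the shorter time in system.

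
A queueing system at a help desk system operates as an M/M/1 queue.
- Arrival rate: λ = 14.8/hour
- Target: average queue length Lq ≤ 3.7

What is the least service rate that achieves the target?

For M/M/1: Lq = λ²/(μ(μ-λ))
Need Lq ≤ 3.7, i.e. μ(μ-λ) ≥ λ²/3.7
μ² - 14.8μ - 219.04/3.7 ≥ 0  →  μ² - 14.8μ - 59.2000 ≥ 0
Quadratic formula (positive root): μ = [λ + √(λ² + 4×59.2000)]/2
Discriminant: 219.04 + 4×59.2000 = 455.8400, √455.8400 = 21.3504
μ ≥ (14.8 + 21.3504)/2 = 18.0752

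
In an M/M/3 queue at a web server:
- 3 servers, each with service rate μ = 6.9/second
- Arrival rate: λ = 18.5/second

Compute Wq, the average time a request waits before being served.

Traffic intensity: ρ = λ/(cμ) = 18.5/(3×6.9) = 0.8937
Since ρ = 0.8937 < 1, system is stable.
Offered load a = λ/μ = cρ = 18.5/6.9 = 2.6812
P₀ = [ Σₙ₌₀^2 aⁿ/n! + a^3/(3!(1-ρ)) ]⁻¹
Σ = a^0/0! + a^1/1! + a^2/2! = 1.0000 + 2.6812 + 3.5943 = 7.2755
a^3/(3!(1-ρ)) = 19.2738/(6 × 0.10628) = 30.2249
P₀ = 1/(7.2755 + 30.2249) = 0.02667
Lq = P₀·a^3·ρ / (3!(1-ρ)²) = 0.0266664 × 19.2738 × 0.893720 / (6 × 0.0112955) = 6.7776
Wq = Lq/λ = 6.7776/18.5 = 0.3664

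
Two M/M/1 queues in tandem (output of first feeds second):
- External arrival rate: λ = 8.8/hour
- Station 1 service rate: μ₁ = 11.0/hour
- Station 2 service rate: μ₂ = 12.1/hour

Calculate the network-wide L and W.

By Jackson's theorem, each station behaves as independent M/M/1.
Station 1: ρ₁ = 8.8/11.0 = 0.8000, L₁ = ρ₁/(1-ρ₁) = λ/(μ₁-λ) = 8.8/2.20 = 4.0000
Station 2: ρ₂ = 8.8/12.1 = 0.7273, L₂ = ρ₂/(1-ρ₂) = λ/(μ₂-λ) = 8.8/3.30 = 2.6667
Total: L = L₁ + L₂ = 4.0000 + 2.6667 = 6.6667
W = L/λ = 6.6667/8.8 = 0.7576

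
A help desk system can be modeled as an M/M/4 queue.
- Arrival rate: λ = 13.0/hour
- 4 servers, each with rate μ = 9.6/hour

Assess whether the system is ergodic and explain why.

Stability requires ρ = λ/(cμ) < 1
ρ = 13.0/(4 × 9.6) = 13.0/38.40 = 0.3385
Since 0.3385 < 1, the system is STABLE.
The servers are busy 33.85% of the time.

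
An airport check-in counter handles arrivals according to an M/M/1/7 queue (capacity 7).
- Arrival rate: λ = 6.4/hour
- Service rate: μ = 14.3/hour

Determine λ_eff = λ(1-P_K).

ρ = λ/μ = 6.4/14.3 = 0.44755
P₀ = (1-ρ)/(1-ρ^(K+1)) = (1-0.44755)/(1-0.44755^8) = 0.5524/0.9984 = 0.5533
P_K = P₀×ρ^K = 0.5533 × 0.44755^7 = 0.5533 × 0.003597 = 0.001990
λ_eff = λ(1-P_K) = 6.4 × (1 - 0.001990) = 6.4 × 0.99801 = 6.3873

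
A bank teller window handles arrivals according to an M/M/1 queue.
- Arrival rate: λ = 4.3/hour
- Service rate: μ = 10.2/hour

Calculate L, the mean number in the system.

ρ = λ/μ = 4.3/10.2 = 0.4216
For M/M/1: L = λ/(μ-λ)
L = 4.3/(10.2-4.3) = 4.3/5.90
L = 0.7288 transactions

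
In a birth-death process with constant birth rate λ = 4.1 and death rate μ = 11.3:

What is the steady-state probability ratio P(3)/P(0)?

For constant rates: P(n)/P(0) = (λ/μ)^n
P(3)/P(0) = (4.1/11.3)^3 = 0.362832^3 = 0.04777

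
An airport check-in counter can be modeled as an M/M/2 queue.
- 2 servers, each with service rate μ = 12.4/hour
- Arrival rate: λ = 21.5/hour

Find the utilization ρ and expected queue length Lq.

Traffic intensity: ρ = λ/(cμ) = 21.5/(2×12.4) = 0.8669
Since ρ = 0.8669 < 1, system is stable.
Offered load a = λ/μ = cρ = 21.5/12.4 = 1.7339
P₀ = [ Σₙ₌₀^1 aⁿ/n! + a^2/(2!(1-ρ)) ]⁻¹
Σ = a^0/0! + a^1/1! = 1.0000 + 1.7339 = 2.7339
a^2/(2!(1-ρ)) = 3.00631/(2 × 0.133065) = 11.2964
P₀ = 1/(2.7339 + 11.2964) = 0.07127
Lq = P₀·a^2·ρ / (2!(1-ρ)²) = 0.0712743 × 3.00631 × 0.866935 / (2 × 0.0177062) = 5.2456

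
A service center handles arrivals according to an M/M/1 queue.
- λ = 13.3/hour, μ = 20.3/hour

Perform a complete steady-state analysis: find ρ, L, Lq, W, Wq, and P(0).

Step 1: ρ = λ/μ = 13.3/20.3 = 0.6552
Step 2: L = λ/(μ-λ) = 13.3/7.00 = 1.9000
Step 3: Lq = λ²/(μ(μ-λ)) = 176.89/(20.3×7.00) = 1.2448
Step 4: W = 1/(μ-λ) = 1/7.00 = 0.14286
Step 5: Wq = λ/(μ(μ-λ)) = 13.3/(20.3×7.00) = 0.09360
Step 6: P(0) = 1-ρ = 0.3448
Verify: L = λW = 13.3×0.14286 = 1.9000 ✔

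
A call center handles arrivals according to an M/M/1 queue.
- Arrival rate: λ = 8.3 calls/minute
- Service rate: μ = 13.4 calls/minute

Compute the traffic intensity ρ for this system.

Server utilization: ρ = λ/μ
ρ = 8.3/13.4 = 0.6194
The server is busy 61.94% of the time.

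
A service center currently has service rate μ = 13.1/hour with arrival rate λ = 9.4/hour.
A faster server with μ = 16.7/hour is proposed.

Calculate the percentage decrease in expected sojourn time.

System 1: ρ₁ = 9.4/13.1 = 0.7176, W₁ = 1/(13.1-9.4) = 0.2703
System 2: ρ₂ = 9.4/16.7 = 0.5629, W₂ = 1/(16.7-9.4) = 0.1370
Improvement: (W₁-W₂)/W₁ = (0.2703-0.1370)/0.2703 = 49.32%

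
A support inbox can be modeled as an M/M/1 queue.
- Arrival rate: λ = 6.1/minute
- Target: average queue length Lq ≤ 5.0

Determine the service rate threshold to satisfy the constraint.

For M/M/1: Lq = λ²/(μ(μ-λ))
Need Lq ≤ 5.0, i.e. μ(μ-λ) ≥ λ²/5.0
μ² - 6.1μ - 37.21/5.0 ≥ 0  →  μ² - 6.1μ - 7.4420 ≥ 0
Quadratic formula (positive root): μ = [λ + √(λ² + 4×7.4420)]/2
Discriminant: 37.21 + 4×7.4420 = 66.9780, √66.9780 = 8.1840
μ ≥ (6.1 + 8.1840)/2 = 7.1420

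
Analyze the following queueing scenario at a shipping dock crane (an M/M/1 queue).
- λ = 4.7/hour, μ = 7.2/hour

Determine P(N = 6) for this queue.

ρ = λ/μ = 4.7/7.2 = 0.6528
P(n) = (1-ρ)ρⁿ
P(6) = (1-0.6528) × 0.6528^6
P(6) = 0.3472 × 0.07739
P(6) = 0.02687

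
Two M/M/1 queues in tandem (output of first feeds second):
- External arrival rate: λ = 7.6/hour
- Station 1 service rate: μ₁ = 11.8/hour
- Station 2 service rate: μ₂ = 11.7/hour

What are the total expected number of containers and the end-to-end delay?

By Jackson's theorem, each station behaves as independent M/M/1.
Station 1: ρ₁ = 7.6/11.8 = 0.6441, L₁ = ρ₁/(1-ρ₁) = λ/(μ₁-λ) = 7.6/4.20 = 1.8095
Station 2: ρ₂ = 7.6/11.7 = 0.6496, L₂ = ρ₂/(1-ρ₂) = λ/(μ₂-λ) = 7.6/4.10 = 1.8537
Total: L = L₁ + L₂ = 1.8095 + 1.8537 = 3.6632
W = L/λ = 3.6632/7.6 = 0.4820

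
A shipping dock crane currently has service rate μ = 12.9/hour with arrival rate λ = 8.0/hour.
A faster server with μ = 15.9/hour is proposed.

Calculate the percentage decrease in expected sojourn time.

System 1: ρ₁ = 8.0/12.9 = 0.6202, W₁ = 1/(12.9-8.0) = 0.2041
System 2: ρ₂ = 8.0/15.9 = 0.5031, W₂ = 1/(15.9-8.0) = 0.1266
Improvement: (W₁-W₂)/W₁ = (0.2041-0.1266)/0.2041 = 37.97%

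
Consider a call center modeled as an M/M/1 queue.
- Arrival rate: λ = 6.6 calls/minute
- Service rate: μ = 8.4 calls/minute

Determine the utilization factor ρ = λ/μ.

Server utilization: ρ = λ/μ
ρ = 6.6/8.4 = 0.7857
The server is busy 78.57% of the time.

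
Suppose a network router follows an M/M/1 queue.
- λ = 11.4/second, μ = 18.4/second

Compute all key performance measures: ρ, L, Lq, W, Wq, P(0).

Step 1: ρ = λ/μ = 11.4/18.4 = 0.6196
Step 2: L = λ/(μ-λ) = 11.4/7.00 = 1.6286
Step 3: Lq = λ²/(μ(μ-λ)) = 129.96/(18.4×7.00) = 1.0090
Step 4: W = 1/(μ-λ) = 1/7.00 = 0.14286
Step 5: Wq = λ/(μ(μ-λ)) = 11.4/(18.4×7.00) = 0.08851
Step 6: P(0) = 1-ρ = 0.3804
Verify: L = λW = 11.4×0.14286 = 1.6286 ✔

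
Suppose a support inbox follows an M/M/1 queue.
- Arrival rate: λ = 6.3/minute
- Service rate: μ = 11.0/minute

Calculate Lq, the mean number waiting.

ρ = λ/μ = 6.3/11.0 = 0.5727
For M/M/1: Lq = λ²/(μ(μ-λ))
Lq = 39.69/(11.0 × 4.70)
Lq = 0.7677 emails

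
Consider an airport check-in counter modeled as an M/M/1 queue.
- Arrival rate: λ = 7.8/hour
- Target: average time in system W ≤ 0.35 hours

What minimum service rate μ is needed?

For M/M/1: W = 1/(μ-λ)
Need W ≤ 0.35, so 1/(μ-λ) ≤ 0.35
μ - λ ≥ 1/0.35 = 2.8571
μ ≥ 7.8 + 2.8571 = 10.6571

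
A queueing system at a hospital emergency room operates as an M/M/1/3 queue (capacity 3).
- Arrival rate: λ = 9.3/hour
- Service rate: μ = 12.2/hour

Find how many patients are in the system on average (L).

ρ = λ/μ = 9.3/12.2 = 0.7623
P₀ = (1-ρ)/(1-ρ^(K+1)) = (1-0.7623)/(1-0.7623^4) = 0.2377/0.6623 = 0.3589
P_K = P₀×ρ^K = 0.3589 × 0.7623^3 = 0.3589 × 0.4430 = 0.1590
L = ρ[1 - (K+1)ρ^K + Kρ^(K+1)] / [(1-ρ)(1-ρ^(K+1))]
L = 0.7623 × (1 - 4×0.442974 + 3×0.337679) / ((1 - 0.7623) × (1 - 0.337679)) = 1.1676 patients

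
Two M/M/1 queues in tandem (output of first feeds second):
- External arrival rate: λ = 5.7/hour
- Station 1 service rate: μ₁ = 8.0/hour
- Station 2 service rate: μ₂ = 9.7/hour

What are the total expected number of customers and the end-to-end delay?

By Jackson's theorem, each station behaves as independent M/M/1.
Station 1: ρ₁ = 5.7/8.0 = 0.7125, L₁ = ρ₁/(1-ρ₁) = λ/(μ₁-λ) = 5.7/2.30 = 2.4783
Station 2: ρ₂ = 5.7/9.7 = 0.5876, L₂ = ρ₂/(1-ρ₂) = λ/(μ₂-λ) = 5.7/4.00 = 1.4250
Total: L = L₁ + L₂ = 2.4783 + 1.4250 = 3.9033
W = L/λ = 3.9033/5.7 = 0.6848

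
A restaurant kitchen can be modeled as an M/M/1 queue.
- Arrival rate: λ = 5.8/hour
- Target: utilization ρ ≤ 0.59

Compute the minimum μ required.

ρ = λ/μ, so μ = λ/ρ
μ ≥ 5.8/0.59 = 9.8305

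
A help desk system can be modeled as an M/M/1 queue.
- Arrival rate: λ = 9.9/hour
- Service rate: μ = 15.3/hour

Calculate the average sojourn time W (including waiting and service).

First, compute utilization: ρ = λ/μ = 9.9/15.3 = 0.6471
For M/M/1: W = 1/(μ-λ)
W = 1/(15.3-9.9) = 1/5.40
W = 0.1852 hours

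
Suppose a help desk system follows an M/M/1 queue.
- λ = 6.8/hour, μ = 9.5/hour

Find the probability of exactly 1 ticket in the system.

ρ = λ/μ = 6.8/9.5 = 0.7158
P(n) = (1-ρ)ρⁿ
P(1) = (1-0.7158) × 0.7158^1
P(1) = 0.2842 × 0.7158
P(1) = 0.2034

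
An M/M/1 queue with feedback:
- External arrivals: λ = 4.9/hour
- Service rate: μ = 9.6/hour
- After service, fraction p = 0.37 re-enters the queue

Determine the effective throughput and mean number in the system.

Effective arrival rate: λ_eff = λ/(1-p) = 4.9/(1-0.37) = 4.9/0.63 = 7.77778
ρ = λ_eff/μ = 7.77778/9.6 = 0.810185
L = ρ/(1-ρ) = 0.810185/(1-0.810185) = 4.2683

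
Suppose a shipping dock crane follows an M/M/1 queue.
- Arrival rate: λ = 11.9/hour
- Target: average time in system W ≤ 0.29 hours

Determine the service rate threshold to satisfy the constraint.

For M/M/1: W = 1/(μ-λ)
Need W ≤ 0.29, so 1/(μ-λ) ≤ 0.29
μ - λ ≥ 1/0.29 = 3.4483
μ ≥ 11.9 + 3.4483 = 15.3483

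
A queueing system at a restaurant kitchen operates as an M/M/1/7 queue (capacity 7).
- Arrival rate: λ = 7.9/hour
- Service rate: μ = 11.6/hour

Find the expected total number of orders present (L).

ρ = λ/μ = 7.9/11.6 = 0.6810345
P₀ = (1-ρ)/(1-ρ^(K+1)) = (1-0.6810345)/(1-0.6810345^8) = 0.31897/0.95372 = 0.3344
P_K = P₀×ρ^K = 0.334442 × 0.6810345^7 = 0.334442 × 0.0679491 = 0.02273
L = ρ[1 - (K+1)ρ^K + Kρ^(K+1)] / [(1-ρ)(1-ρ^(K+1))]
L = 0.6810345 × (1 - 8×0.06795 + 7×0.04628) / ((1 - 0.6810345) × (1 - 0.04628)) = 1.7470 orders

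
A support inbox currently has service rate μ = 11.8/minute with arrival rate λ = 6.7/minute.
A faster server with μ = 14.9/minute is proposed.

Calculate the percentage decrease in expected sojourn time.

System 1: ρ₁ = 6.7/11.8 = 0.5678, W₁ = 1/(11.8-6.7) = 0.196078
System 2: ρ₂ = 6.7/14.9 = 0.4497, W₂ = 1/(14.9-6.7) = 0.121951
Improvement: (W₁-W₂)/W₁ = (0.196078-0.121951)/0.196078 = 37.80%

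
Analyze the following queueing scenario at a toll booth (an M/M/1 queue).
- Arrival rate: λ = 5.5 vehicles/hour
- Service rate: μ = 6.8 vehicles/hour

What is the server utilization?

Server utilization: ρ = λ/μ
ρ = 5.5/6.8 = 0.8088
The server is busy 80.88% of the time.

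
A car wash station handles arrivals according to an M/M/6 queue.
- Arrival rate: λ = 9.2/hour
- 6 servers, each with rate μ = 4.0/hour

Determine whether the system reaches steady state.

Stability requires ρ = λ/(cμ) < 1
ρ = 9.2/(6 × 4.0) = 9.2/24.00 = 0.3833
Since 0.3833 < 1, the system is STABLE.
The servers are busy 38.33% of the time.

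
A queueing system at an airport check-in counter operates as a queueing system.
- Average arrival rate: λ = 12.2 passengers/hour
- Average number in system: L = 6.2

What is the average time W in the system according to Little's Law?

Little's Law: L = λW, so W = L/λ
W = 6.2/12.2 = 0.5082 hours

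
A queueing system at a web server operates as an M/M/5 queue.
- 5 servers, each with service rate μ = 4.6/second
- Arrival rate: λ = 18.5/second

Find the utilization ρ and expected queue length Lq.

Traffic intensity: ρ = λ/(cμ) = 18.5/(5×4.6) = 0.8043
Since ρ = 0.8043 < 1, system is stable.
Offered load a = λ/μ = cρ = 18.5/4.6 = 4.0217
P₀ = [ Σₙ₌₀^4 aⁿ/n! + a^5/(5!(1-ρ)) ]⁻¹
Σ = a^0/0! + a^1/1! + a^2/2! + a^3/3! + a^4/4! = 1.000000 + 4.021739 + 8.087193 + 10.84153 + 10.90045 = 34.8509
a^5/(5!(1-ρ)) = 1052.1302/(120 × 0.195652) = 44.8130
P₀ = 1/(34.8509 + 44.8130) = 0.01255
Lq = P₀·a^5·ρ / (5!(1-ρ)²) = 0.012553 × 1052.1302 × 0.80435 / (120 × 0.038280) = 2.3126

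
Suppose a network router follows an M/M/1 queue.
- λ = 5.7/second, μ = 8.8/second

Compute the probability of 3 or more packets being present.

ρ = λ/μ = 5.7/8.8 = 0.64773
P(N ≥ n) = ρⁿ
P(N ≥ 3) = 0.64773^3
P(N ≥ 3) = 0.2718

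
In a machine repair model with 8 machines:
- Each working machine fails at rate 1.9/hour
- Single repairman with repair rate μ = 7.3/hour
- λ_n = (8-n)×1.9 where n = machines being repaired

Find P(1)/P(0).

P(1)/P(0) = ∏_{i=0}^{1-1} λ_i/μ_{i+1}
= (8-0)×1.9/7.3
= 2.0822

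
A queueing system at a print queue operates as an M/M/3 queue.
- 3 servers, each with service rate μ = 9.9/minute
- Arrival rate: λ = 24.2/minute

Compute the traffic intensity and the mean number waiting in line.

Traffic intensity: ρ = λ/(cμ) = 24.2/(3×9.9) = 0.8148
Since ρ = 0.8148 < 1, system is stable.
Offered load a = λ/μ = cρ = 24.2/9.9 = 2.4444
P₀ = [ Σₙ₌₀^2 aⁿ/n! + a^3/(3!(1-ρ)) ]⁻¹
Σ = a^0/0! + a^1/1! + a^2/2! = 1.0000 + 2.4444 + 2.9877 = 6.4321
a^3/(3!(1-ρ)) = 14.6063/(6 × 0.185185) = 13.1457
P₀ = 1/(6.4321 + 13.1457) = 0.05108
Lq = P₀·a^3·ρ / (3!(1-ρ)²) = 0.0510783 × 14.6063 × 0.814815 / (6 × 0.0342936) = 2.9544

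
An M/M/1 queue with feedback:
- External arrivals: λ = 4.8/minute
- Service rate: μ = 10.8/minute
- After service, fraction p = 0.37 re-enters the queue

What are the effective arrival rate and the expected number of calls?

Effective arrival rate: λ_eff = λ/(1-p) = 4.8/(1-0.37) = 4.8/0.63 = 7.61905
ρ = λ_eff/μ = 7.61905/10.8 = 0.70547
L = ρ/(1-ρ) = 0.70547/(1-0.70547) = 2.3952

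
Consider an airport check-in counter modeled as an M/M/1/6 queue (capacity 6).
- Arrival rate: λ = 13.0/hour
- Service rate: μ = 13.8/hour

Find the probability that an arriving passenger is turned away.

ρ = λ/μ = 13.0/13.8 = 0.94203
P₀ = (1-ρ)/(1-ρ^(K+1)) = (1-0.94203)/(1-0.94203^7) = 0.05797/0.3417 = 0.1697
P_K = P₀×ρ^K = 0.1697 × 0.94203^6 = 0.1697 × 0.6989 = 0.1186
Blocking probability = 11.86%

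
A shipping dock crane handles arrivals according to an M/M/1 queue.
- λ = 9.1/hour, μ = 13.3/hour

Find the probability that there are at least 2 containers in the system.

ρ = λ/μ = 9.1/13.3 = 0.6842
P(N ≥ n) = ρⁿ
P(N ≥ 2) = 0.6842^2
P(N ≥ 2) = 0.4681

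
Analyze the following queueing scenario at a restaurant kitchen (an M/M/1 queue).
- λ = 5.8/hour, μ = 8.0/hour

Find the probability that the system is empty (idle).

ρ = λ/μ = 5.8/8.0 = 0.7250
P(0) = 1 - ρ = 1 - 0.7250 = 0.2750
The server is idle 27.50% of the time.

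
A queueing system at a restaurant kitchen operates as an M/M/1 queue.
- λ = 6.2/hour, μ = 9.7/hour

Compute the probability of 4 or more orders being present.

ρ = λ/μ = 6.2/9.7 = 0.6392
P(N ≥ n) = ρⁿ
P(N ≥ 4) = 0.6392^4
P(N ≥ 4) = 0.1669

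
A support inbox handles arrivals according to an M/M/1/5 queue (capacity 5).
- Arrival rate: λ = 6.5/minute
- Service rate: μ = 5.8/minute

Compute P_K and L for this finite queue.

ρ = λ/μ = 6.5/5.8 = 1.1207
P₀ = (1-ρ)/(1-ρ^(K+1)) = (1-1.1207)/(1-1.1207^6) = -0.1207/-0.9812 = 0.1230
P_K = P₀×ρ^K = 0.1230 × 1.1207^5 = 0.1230 × 1.7679 = 0.2175
Blocking probability P_5 = 0.2175 (21.75%)
L = ρ[1 - (K+1)ρ^K + Kρ^(K+1)] / [(1-ρ)(1-ρ^(K+1))]
L = 1.1207 × (1 - 6×1.76786 + 5×1.98124) / ((1 - 1.1207) × (1 - 1.98124)) = 2.8297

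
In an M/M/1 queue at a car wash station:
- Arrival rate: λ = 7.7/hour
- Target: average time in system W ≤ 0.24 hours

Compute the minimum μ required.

For M/M/1: W = 1/(μ-λ)
Need W ≤ 0.24, so 1/(μ-λ) ≤ 0.24
μ - λ ≥ 1/0.24 = 4.1667
μ ≥ 7.7 + 4.1667 = 11.8667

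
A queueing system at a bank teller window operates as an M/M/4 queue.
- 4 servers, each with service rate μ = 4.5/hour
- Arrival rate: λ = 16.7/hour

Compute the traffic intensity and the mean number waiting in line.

Traffic intensity: ρ = λ/(cμ) = 16.7/(4×4.5) = 0.9278
Since ρ = 0.9278 < 1, system is stable.
Offered load a = λ/μ = cρ = 16.7/4.5 = 3.7111
P₀ = [ Σₙ₌₀^3 aⁿ/n! + a^4/(4!(1-ρ)) ]⁻¹
Σ = a^0/0! + a^1/1! + a^2/2! + a^3/3! = 1.00000 + 3.71111 + 6.88617 + 8.51845 = 20.1157
a^4/(4!(1-ρ)) = 189.6775/(24 × 0.07222222) = 109.4293
P₀ = 1/(20.1157 + 109.4293) = 0.007719
Lq = P₀·a^4·ρ / (4!(1-ρ)²) = 0.00771932 × 189.6775 × 0.927778 / (24 × 0.00521605) = 10.8514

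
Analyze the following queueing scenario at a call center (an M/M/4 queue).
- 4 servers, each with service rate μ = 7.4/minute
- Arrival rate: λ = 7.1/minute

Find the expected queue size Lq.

Traffic intensity: ρ = λ/(cμ) = 7.1/(4×7.4) = 0.2399
Since ρ = 0.2399 < 1, system is stable.
Offered load a = λ/μ = cρ = 7.1/7.4 = 0.9595
P₀ = [ Σₙ₌₀^3 aⁿ/n! + a^4/(4!(1-ρ)) ]⁻¹
Σ = a^0/0! + a^1/1! + a^2/2! + a^3/3! = 1.0000 + 0.95946 + 0.46028 + 0.14721 = 2.5669
a^4/(4!(1-ρ)) = 0.8474/(24 × 0.7601) = 0.04645
P₀ = 1/(2.56695 + 0.0464520) = 0.3826
Lq = P₀·a^4·ρ / (4!(1-ρ)²) = 0.3826 × 0.8474 × 0.2399 / (24 × 0.5778) = 0.005609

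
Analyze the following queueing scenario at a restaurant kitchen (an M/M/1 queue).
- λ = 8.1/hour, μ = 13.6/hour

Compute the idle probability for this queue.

ρ = λ/μ = 8.1/13.6 = 0.5956
P(0) = 1 - ρ = 1 - 0.5956 = 0.4044
The server is idle 40.44% of the time.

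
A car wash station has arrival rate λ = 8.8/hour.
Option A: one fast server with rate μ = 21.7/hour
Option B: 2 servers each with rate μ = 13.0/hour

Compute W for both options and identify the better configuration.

Option A: single server μ = 21.7 (M/M/1)
  ρ_A = 8.8/21.7 = 0.4055
  W_A = 1/(μ-λ) = 1/(21.7-8.8) = 1/12.90 = 0.07752

Option B: 2 servers μ = 13.0 (M/M/2)
  ρ_B = λ/(cμ) = 8.8/(2×13.0) = 0.3385
  Offered load a = λ/μ = cρ = 8.8/13.0 = 0.6769
  P₀ = [ Σₙ₌₀^1 aⁿ/n! + a^2/(2!(1-ρ)) ]⁻¹
  Σ = a^0/0! + a^1/1! = 1.0000 + 0.6769 = 1.6769
  a^2/(2!(1-ρ)) = 0.4582/(2 × 0.6615) = 0.3463
  P₀ = 1/(1.6769 + 0.3463) = 0.4943
  Lq = P₀·a^2·ρ / (2!(1-ρ)²) = 0.49425 × 0.45822 × 0.33846 / (2 × 0.43763) = 0.08758
  Wq_B = Lq/λ = 0.0875784/8.8 = 0.0099521
  W_B = Wq_B + 1/μ = 0.0099521 + 0.076923 = 0.08688

Since W_A = 0.07752 < W_B = 0.08688, Option A (single fast server) has the shorter time in system.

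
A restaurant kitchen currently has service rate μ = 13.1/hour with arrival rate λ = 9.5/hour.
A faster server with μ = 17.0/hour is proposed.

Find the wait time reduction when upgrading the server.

System 1: ρ₁ = 9.5/13.1 = 0.7252, W₁ = 1/(13.1-9.5) = 0.27778
System 2: ρ₂ = 9.5/17.0 = 0.5588, W₂ = 1/(17.0-9.5) = 0.13333
Improvement: (W₁-W₂)/W₁ = (0.27778-0.13333)/0.27778 = 52.00%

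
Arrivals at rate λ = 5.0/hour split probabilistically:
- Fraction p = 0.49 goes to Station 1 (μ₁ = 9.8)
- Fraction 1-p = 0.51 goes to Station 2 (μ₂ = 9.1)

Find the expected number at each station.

Effective rates: λ₁ = 5.0×0.49 = 2.45, λ₂ = 5.0×0.51 = 2.55
Station 1: ρ₁ = 2.45/9.8 = 0.2500, L₁ = ρ₁/(1-ρ₁) = 0.2500/(1-0.2500) = 0.3333
Station 2: ρ₂ = 2.55/9.1 = 0.2802, L₂ = ρ₂/(1-ρ₂) = 0.2802/(1-0.2802) = 0.3893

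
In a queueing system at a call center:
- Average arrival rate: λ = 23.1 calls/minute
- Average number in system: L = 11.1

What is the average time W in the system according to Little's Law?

Little's Law: L = λW, so W = L/λ
W = 11.1/23.1 = 0.4805 minutes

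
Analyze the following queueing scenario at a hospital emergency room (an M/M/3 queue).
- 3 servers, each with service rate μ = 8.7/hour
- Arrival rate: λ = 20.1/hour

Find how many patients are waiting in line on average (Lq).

Traffic intensity: ρ = λ/(cμ) = 20.1/(3×8.7) = 0.7701
Since ρ = 0.7701 < 1, system is stable.
Offered load a = λ/μ = cρ = 20.1/8.7 = 2.3103
P₀ = [ Σₙ₌₀^2 aⁿ/n! + a^3/(3!(1-ρ)) ]⁻¹
Σ = a^0/0! + a^1/1! + a^2/2! = 1.00000 + 2.31034 + 2.66885 = 5.9792
a^3/(3!(1-ρ)) = 12.3319/(6 × 0.229885) = 8.9406
P₀ = 1/(5.97919 + 8.94064) = 0.06702
Lq = P₀·a^3·ρ / (3!(1-ρ)²) = 0.067025 × 12.3319 × 0.77011 / (6 × 0.052847) = 2.0075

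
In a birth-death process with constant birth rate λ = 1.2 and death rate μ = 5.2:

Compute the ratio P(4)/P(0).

For constant rates: P(n)/P(0) = (λ/μ)^n
P(4)/P(0) = (1.2/5.2)^4 = 0.23077^4 = 0.002836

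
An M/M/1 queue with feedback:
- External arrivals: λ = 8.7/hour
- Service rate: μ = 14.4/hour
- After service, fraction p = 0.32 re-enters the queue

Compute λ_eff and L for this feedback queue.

Effective arrival rate: λ_eff = λ/(1-p) = 8.7/(1-0.32) = 8.7/0.68 = 12.7941
ρ = λ_eff/μ = 12.7941/14.4 = 0.88848
L = ρ/(1-ρ) = 0.88848/(1-0.88848) = 7.9670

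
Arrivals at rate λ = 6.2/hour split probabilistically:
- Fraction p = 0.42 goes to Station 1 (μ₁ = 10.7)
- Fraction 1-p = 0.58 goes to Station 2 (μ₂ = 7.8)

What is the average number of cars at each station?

Effective rates: λ₁ = 6.2×0.42 = 2.604, λ₂ = 6.2×0.58 = 3.596
Station 1: ρ₁ = 2.604/10.7 = 0.24336, L₁ = ρ₁/(1-ρ₁) = 0.24336/(1-0.24336) = 0.3216
Station 2: ρ₂ = 3.596/7.8 = 0.46103, L₂ = ρ₂/(1-ρ₂) = 0.46103/(1-0.46103) = 0.8554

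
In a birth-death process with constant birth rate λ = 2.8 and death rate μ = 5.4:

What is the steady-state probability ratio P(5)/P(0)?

For constant rates: P(n)/P(0) = (λ/μ)^n
P(5)/P(0) = (2.8/5.4)^5 = 0.5185^5 = 0.03748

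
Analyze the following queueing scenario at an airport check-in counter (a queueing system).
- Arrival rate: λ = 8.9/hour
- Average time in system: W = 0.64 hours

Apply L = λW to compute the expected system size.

Little's Law: L = λW
L = 8.9 × 0.64 = 5.6960 passengers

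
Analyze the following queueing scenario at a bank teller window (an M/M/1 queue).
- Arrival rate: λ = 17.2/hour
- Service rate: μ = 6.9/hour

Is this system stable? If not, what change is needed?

Stability requires ρ = λ/(cμ) < 1
ρ = 17.2/(1 × 6.9) = 17.2/6.90 = 2.4928
Since 2.4928 ≥ 1, the system is UNSTABLE.
Queue grows without bound. Need μ > λ = 17.2.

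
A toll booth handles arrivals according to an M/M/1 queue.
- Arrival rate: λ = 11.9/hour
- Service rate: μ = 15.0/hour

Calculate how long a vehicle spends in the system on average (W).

First, compute utilization: ρ = λ/μ = 11.9/15.0 = 0.7933
For M/M/1: W = 1/(μ-λ)
W = 1/(15.0-11.9) = 1/3.10
W = 0.3226 hours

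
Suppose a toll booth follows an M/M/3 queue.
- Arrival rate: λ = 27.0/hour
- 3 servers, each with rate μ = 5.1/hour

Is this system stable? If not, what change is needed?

Stability requires ρ = λ/(cμ) < 1
ρ = 27.0/(3 × 5.1) = 27.0/15.30 = 1.7647
Since 1.7647 ≥ 1, the system is UNSTABLE.
Need c > λ/μ = 27.0/5.1 = 5.29.
Minimum servers needed: c = 6.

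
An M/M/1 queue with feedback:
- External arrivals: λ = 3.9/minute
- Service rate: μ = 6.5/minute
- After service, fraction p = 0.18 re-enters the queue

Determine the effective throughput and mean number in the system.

Effective arrival rate: λ_eff = λ/(1-p) = 3.9/(1-0.18) = 3.9/0.82 = 4.7561
ρ = λ_eff/μ = 4.7561/6.5 = 0.73171
L = ρ/(1-ρ) = 0.73171/(1-0.73171) = 2.7273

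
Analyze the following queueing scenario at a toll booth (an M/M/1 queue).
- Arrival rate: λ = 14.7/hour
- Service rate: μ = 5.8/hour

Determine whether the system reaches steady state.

Stability requires ρ = λ/(cμ) < 1
ρ = 14.7/(1 × 5.8) = 14.7/5.80 = 2.5345
Since 2.5345 ≥ 1, the system is UNSTABLE.
Queue grows without bound. Need μ > λ = 14.7.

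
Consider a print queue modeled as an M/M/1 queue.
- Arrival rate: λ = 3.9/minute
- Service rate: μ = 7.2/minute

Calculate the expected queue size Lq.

ρ = λ/μ = 3.9/7.2 = 0.5417
For M/M/1: Lq = λ²/(μ(μ-λ))
Lq = 15.21/(7.2 × 3.30)
Lq = 0.6402 jobs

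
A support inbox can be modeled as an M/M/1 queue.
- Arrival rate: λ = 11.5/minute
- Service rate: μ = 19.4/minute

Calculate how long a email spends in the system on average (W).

First, compute utilization: ρ = λ/μ = 11.5/19.4 = 0.5928
For M/M/1: W = 1/(μ-λ)
W = 1/(19.4-11.5) = 1/7.90
W = 0.1266 minutes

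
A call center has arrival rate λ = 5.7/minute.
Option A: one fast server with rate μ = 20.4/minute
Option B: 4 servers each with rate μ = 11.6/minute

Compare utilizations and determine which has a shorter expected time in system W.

Option A: single server μ = 20.4 (M/M/1)
  ρ_A = 5.7/20.4 = 0.2794
  W_A = 1/(μ-λ) = 1/(20.4-5.7) = 1/14.70 = 0.06803

Option B: 4 servers μ = 11.6 (M/M/4)
  ρ_B = λ/(cμ) = 5.7/(4×11.6) = 0.1228
  Offered load a = λ/μ = cρ = 5.7/11.6 = 0.4914
  P₀ = [ Σₙ₌₀^3 aⁿ/n! + a^4/(4!(1-ρ)) ]⁻¹
  Σ = a^0/0! + a^1/1! + a^2/2! + a^3/3! = 1.0000 + 0.4914 + 0.1207 + 0.01977 = 1.6319
  a^4/(4!(1-ρ)) = 0.05830/(24 × 0.8772) = 0.002769
  P₀ = 1/(1.63188 + 0.00276936) = 0.6118
  Lq = P₀·a^4·ρ / (4!(1-ρ)²) = 0.61175 × 0.058300 × 0.12284 / (24 × 0.76940) = 0.0002373
  Wq_B = Lq/λ = 0.0002373/5.7 = 0.00004163
  W_B = Wq_B + 1/μ = 0.00004163 + 0.08621 = 0.08625

Since W_A = 0.06803 < W_B = 0.08625, Option A (single fast server) has the shorter time in system.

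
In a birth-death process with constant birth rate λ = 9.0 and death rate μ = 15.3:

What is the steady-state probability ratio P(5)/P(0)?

For constant rates: P(n)/P(0) = (λ/μ)^n
P(5)/P(0) = (9.0/15.3)^5 = 0.58824^5 = 0.07043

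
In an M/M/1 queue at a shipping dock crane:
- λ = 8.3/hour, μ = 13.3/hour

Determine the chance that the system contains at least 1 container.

ρ = λ/μ = 8.3/13.3 = 0.6241
P(N ≥ n) = ρⁿ
P(N ≥ 1) = 0.6241^1
P(N ≥ 1) = 0.6241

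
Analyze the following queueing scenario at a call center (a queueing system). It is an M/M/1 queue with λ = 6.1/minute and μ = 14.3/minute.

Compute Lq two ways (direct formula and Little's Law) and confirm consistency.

Method 1 (direct): Lq = λ²/(μ(μ-λ)) = 37.21/(14.3 × 8.20) = 0.3173

Method 2 (Little's Law):
W = 1/(μ-λ) = 1/8.20 = 0.12195
Wq = W - 1/μ = 0.12195 - 0.069930 = 0.05202
Lq = λWq = 6.1 × 0.05202 = 0.3173 ✔ (matches Method 1)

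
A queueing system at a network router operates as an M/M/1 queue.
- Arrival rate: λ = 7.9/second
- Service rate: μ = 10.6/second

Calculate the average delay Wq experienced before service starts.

First, compute utilization: ρ = λ/μ = 7.9/10.6 = 0.7453
For M/M/1: Wq = λ/(μ(μ-λ))
Wq = 7.9/(10.6 × (10.6-7.9))
Wq = 7.9/(10.6 × 2.70)
Wq = 0.2760 seconds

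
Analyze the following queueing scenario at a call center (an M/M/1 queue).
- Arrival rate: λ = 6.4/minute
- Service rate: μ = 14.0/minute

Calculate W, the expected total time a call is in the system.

First, compute utilization: ρ = λ/μ = 6.4/14.0 = 0.4571
For M/M/1: W = 1/(μ-λ)
W = 1/(14.0-6.4) = 1/7.60
W = 0.1316 minutes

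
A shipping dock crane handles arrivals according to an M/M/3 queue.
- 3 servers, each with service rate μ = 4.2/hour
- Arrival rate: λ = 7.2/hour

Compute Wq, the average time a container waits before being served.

Traffic intensity: ρ = λ/(cμ) = 7.2/(3×4.2) = 0.5714
Since ρ = 0.5714 < 1, system is stable.
Offered load a = λ/μ = cρ = 7.2/4.2 = 1.7143
P₀ = [ Σₙ₌₀^2 aⁿ/n! + a^3/(3!(1-ρ)) ]⁻¹
Σ = a^0/0! + a^1/1! + a^2/2! = 1.0000 + 1.7143 + 1.4694 = 4.1837
a^3/(3!(1-ρ)) = 5.0379/(6 × 0.42857) = 1.9592
P₀ = 1/(4.1837 + 1.9592) = 0.1628
Lq = P₀·a^3·ρ / (3!(1-ρ)²) = 0.1628 × 5.0379 × 0.5714 / (6 × 0.1837) = 0.4252
Wq = Lq/λ = 0.4252/7.2 = 0.05906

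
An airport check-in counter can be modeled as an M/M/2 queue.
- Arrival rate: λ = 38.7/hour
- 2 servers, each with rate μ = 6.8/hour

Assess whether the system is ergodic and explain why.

Stability requires ρ = λ/(cμ) < 1
ρ = 38.7/(2 × 6.8) = 38.7/13.60 = 2.8456
Since 2.8456 ≥ 1, the system is UNSTABLE.
Need c > λ/μ = 38.7/6.8 = 5.69.
Minimum servers needed: c = 6.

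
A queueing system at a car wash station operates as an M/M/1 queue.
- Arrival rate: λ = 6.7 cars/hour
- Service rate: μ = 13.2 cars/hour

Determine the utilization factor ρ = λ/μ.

Server utilization: ρ = λ/μ
ρ = 6.7/13.2 = 0.5076
The server is busy 50.76% of the time.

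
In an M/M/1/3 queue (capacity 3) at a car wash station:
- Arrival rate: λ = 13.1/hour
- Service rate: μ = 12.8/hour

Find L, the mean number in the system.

ρ = λ/μ = 13.1/12.8 = 1.02344
P₀ = (1-ρ)/(1-ρ^(K+1)) = (1-1.02344)/(1-1.02344^4) = -0.02344/-0.09711 = 0.2414
P_K = P₀×ρ^K = 0.2414 × 1.02344^3 = 0.2414 × 1.0720 = 0.2588
L = ρ[1 - (K+1)ρ^K + Kρ^(K+1)] / [(1-ρ)(1-ρ^(K+1))]
L = 1.02344 × (1 - 4×1.07198118 + 3×1.09710842) / ((1 - 1.02344) × (1 - 1.09710842)) = 1.5290 cars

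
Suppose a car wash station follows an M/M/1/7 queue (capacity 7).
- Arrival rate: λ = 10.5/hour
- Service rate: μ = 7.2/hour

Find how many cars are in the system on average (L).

ρ = λ/μ = 10.5/7.2 = 1.4583
P₀ = (1-ρ)/(1-ρ^(K+1)) = (1-1.4583)/(1-1.4583^8) = -0.4583/-19.4538 = 0.02356
P_K = P₀×ρ^K = 0.02356 × 1.4583^7 = 0.02356 × 14.0258 = 0.3304
L = ρ[1 - (K+1)ρ^K + Kρ^(K+1)] / [(1-ρ)(1-ρ^(K+1))]
L = 1.4583 × (1 - 8×14.025816 + 7×20.453847) / ((1 - 1.4583) × (1 - 20.453847)) = 5.2293 cars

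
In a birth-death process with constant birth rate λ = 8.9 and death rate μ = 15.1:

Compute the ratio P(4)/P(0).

For constant rates: P(n)/P(0) = (λ/μ)^n
P(4)/P(0) = (8.9/15.1)^4 = 0.5894^4 = 0.1207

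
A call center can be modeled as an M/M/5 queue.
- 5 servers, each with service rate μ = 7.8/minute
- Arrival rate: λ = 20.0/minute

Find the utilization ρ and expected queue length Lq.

Traffic intensity: ρ = λ/(cμ) = 20.0/(5×7.8) = 0.5128
Since ρ = 0.5128 < 1, system is stable.
Offered load a = λ/μ = cρ = 20.0/7.8 = 2.5641
P₀ = [ Σₙ₌₀^4 aⁿ/n! + a^5/(5!(1-ρ)) ]⁻¹
Σ = a^0/0! + a^1/1! + a^2/2! + a^3/3! + a^4/4! = 1.00000 + 2.56410 + 3.28731 + 2.80967 + 1.80107 = 11.4621
a^5/(5!(1-ρ)) = 110.8350/(120 × 0.48718) = 1.8959
P₀ = 1/(11.4621 + 1.8959) = 0.07486
Lq = P₀·a^5·ρ / (5!(1-ρ)²) = 0.07486 × 110.8350 × 0.5128 / (120 × 0.2373) = 0.1494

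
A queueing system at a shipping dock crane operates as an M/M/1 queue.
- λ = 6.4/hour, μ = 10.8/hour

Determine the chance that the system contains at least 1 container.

ρ = λ/μ = 6.4/10.8 = 0.5926
P(N ≥ n) = ρⁿ
P(N ≥ 1) = 0.5926^1
P(N ≥ 1) = 0.5926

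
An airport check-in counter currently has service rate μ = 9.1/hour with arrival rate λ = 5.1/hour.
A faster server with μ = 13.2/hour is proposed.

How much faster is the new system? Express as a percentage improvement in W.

System 1: ρ₁ = 5.1/9.1 = 0.5604, W₁ = 1/(9.1-5.1) = 0.25000
System 2: ρ₂ = 5.1/13.2 = 0.3864, W₂ = 1/(13.2-5.1) = 0.12346
Improvement: (W₁-W₂)/W₁ = (0.25000-0.12346)/0.25000 = 50.62%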